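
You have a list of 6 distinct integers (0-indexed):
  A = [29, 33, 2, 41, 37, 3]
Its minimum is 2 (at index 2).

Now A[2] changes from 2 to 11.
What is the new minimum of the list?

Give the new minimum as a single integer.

Answer: 3

Derivation:
Old min = 2 (at index 2)
Change: A[2] 2 -> 11
Changed element WAS the min. Need to check: is 11 still <= all others?
  Min of remaining elements: 3
  New min = min(11, 3) = 3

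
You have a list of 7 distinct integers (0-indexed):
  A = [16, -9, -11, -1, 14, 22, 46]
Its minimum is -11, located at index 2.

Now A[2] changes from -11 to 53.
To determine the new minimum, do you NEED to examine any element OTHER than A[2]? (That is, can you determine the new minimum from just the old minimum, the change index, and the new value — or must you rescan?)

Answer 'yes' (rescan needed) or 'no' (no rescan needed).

Old min = -11 at index 2
Change at index 2: -11 -> 53
Index 2 WAS the min and new value 53 > old min -11. Must rescan other elements to find the new min.
Needs rescan: yes

Answer: yes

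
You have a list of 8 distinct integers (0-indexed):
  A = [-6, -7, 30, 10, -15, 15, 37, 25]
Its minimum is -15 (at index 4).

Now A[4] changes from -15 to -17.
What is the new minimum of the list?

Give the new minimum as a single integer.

Old min = -15 (at index 4)
Change: A[4] -15 -> -17
Changed element WAS the min. Need to check: is -17 still <= all others?
  Min of remaining elements: -7
  New min = min(-17, -7) = -17

Answer: -17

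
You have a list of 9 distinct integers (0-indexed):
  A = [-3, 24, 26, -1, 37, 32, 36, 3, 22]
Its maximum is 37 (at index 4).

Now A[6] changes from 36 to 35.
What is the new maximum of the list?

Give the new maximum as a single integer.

Old max = 37 (at index 4)
Change: A[6] 36 -> 35
Changed element was NOT the old max.
  New max = max(old_max, new_val) = max(37, 35) = 37

Answer: 37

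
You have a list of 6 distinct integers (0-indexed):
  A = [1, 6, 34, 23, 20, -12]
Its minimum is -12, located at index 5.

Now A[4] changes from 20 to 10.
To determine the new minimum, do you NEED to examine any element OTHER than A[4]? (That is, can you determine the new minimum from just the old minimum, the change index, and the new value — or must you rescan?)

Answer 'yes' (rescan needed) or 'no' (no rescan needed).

Old min = -12 at index 5
Change at index 4: 20 -> 10
Index 4 was NOT the min. New min = min(-12, 10). No rescan of other elements needed.
Needs rescan: no

Answer: no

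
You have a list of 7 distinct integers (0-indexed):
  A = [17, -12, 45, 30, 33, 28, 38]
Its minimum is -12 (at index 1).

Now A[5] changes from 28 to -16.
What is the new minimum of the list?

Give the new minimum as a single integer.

Answer: -16

Derivation:
Old min = -12 (at index 1)
Change: A[5] 28 -> -16
Changed element was NOT the old min.
  New min = min(old_min, new_val) = min(-12, -16) = -16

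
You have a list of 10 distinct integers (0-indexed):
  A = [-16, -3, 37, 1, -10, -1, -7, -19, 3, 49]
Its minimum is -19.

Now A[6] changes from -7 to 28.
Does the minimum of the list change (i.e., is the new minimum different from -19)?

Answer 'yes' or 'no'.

Old min = -19
Change: A[6] -7 -> 28
Changed element was NOT the min; min changes only if 28 < -19.
New min = -19; changed? no

Answer: no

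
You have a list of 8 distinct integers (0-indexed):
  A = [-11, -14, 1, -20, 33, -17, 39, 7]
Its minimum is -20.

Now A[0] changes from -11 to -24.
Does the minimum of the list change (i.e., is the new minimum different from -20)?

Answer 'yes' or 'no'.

Old min = -20
Change: A[0] -11 -> -24
Changed element was NOT the min; min changes only if -24 < -20.
New min = -24; changed? yes

Answer: yes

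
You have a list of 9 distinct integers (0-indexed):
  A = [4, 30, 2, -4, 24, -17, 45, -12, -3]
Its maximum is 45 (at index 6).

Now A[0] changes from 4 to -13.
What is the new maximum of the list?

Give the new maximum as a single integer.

Old max = 45 (at index 6)
Change: A[0] 4 -> -13
Changed element was NOT the old max.
  New max = max(old_max, new_val) = max(45, -13) = 45

Answer: 45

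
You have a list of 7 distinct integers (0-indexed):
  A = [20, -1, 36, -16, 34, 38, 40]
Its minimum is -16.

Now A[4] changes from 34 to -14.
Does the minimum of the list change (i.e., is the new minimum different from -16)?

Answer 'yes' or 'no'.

Answer: no

Derivation:
Old min = -16
Change: A[4] 34 -> -14
Changed element was NOT the min; min changes only if -14 < -16.
New min = -16; changed? no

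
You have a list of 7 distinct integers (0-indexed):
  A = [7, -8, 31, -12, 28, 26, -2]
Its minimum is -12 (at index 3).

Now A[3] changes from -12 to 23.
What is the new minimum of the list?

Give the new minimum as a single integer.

Old min = -12 (at index 3)
Change: A[3] -12 -> 23
Changed element WAS the min. Need to check: is 23 still <= all others?
  Min of remaining elements: -8
  New min = min(23, -8) = -8

Answer: -8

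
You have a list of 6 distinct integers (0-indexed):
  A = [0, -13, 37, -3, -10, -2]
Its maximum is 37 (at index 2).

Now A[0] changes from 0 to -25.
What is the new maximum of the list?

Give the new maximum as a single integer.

Answer: 37

Derivation:
Old max = 37 (at index 2)
Change: A[0] 0 -> -25
Changed element was NOT the old max.
  New max = max(old_max, new_val) = max(37, -25) = 37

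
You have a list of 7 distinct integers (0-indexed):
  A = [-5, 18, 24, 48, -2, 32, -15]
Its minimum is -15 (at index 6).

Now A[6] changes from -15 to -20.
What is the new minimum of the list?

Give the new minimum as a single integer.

Old min = -15 (at index 6)
Change: A[6] -15 -> -20
Changed element WAS the min. Need to check: is -20 still <= all others?
  Min of remaining elements: -5
  New min = min(-20, -5) = -20

Answer: -20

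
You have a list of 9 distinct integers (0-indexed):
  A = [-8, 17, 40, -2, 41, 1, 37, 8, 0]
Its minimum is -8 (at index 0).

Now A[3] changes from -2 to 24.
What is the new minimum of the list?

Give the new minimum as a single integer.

Answer: -8

Derivation:
Old min = -8 (at index 0)
Change: A[3] -2 -> 24
Changed element was NOT the old min.
  New min = min(old_min, new_val) = min(-8, 24) = -8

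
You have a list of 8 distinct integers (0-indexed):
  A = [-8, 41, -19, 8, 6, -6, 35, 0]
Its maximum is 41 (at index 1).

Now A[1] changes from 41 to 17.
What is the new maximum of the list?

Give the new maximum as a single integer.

Answer: 35

Derivation:
Old max = 41 (at index 1)
Change: A[1] 41 -> 17
Changed element WAS the max -> may need rescan.
  Max of remaining elements: 35
  New max = max(17, 35) = 35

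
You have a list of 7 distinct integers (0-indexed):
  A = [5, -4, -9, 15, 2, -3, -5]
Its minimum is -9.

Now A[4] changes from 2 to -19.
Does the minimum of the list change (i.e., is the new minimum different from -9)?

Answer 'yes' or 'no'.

Answer: yes

Derivation:
Old min = -9
Change: A[4] 2 -> -19
Changed element was NOT the min; min changes only if -19 < -9.
New min = -19; changed? yes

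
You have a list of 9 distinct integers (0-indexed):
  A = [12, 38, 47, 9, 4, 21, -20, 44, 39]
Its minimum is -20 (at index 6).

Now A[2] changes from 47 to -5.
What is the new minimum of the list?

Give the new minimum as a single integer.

Answer: -20

Derivation:
Old min = -20 (at index 6)
Change: A[2] 47 -> -5
Changed element was NOT the old min.
  New min = min(old_min, new_val) = min(-20, -5) = -20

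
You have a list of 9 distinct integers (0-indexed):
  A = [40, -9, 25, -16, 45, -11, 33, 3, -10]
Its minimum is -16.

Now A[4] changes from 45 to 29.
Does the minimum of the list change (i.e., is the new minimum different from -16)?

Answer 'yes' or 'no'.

Old min = -16
Change: A[4] 45 -> 29
Changed element was NOT the min; min changes only if 29 < -16.
New min = -16; changed? no

Answer: no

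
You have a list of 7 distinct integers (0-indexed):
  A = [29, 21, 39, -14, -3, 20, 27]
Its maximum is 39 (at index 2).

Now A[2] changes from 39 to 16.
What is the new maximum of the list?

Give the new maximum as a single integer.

Answer: 29

Derivation:
Old max = 39 (at index 2)
Change: A[2] 39 -> 16
Changed element WAS the max -> may need rescan.
  Max of remaining elements: 29
  New max = max(16, 29) = 29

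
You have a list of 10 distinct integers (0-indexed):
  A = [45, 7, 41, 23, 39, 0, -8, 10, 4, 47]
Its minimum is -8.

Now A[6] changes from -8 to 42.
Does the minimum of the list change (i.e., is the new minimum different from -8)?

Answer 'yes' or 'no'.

Old min = -8
Change: A[6] -8 -> 42
Changed element was the min; new min must be rechecked.
New min = 0; changed? yes

Answer: yes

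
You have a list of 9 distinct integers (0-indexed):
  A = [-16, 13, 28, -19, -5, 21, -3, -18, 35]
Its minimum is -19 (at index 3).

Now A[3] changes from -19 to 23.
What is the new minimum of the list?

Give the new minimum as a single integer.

Old min = -19 (at index 3)
Change: A[3] -19 -> 23
Changed element WAS the min. Need to check: is 23 still <= all others?
  Min of remaining elements: -18
  New min = min(23, -18) = -18

Answer: -18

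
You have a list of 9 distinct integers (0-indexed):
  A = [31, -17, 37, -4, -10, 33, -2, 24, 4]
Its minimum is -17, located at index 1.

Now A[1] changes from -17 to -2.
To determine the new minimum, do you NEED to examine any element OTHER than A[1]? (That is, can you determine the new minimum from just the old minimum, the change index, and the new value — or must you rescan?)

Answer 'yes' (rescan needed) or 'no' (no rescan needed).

Old min = -17 at index 1
Change at index 1: -17 -> -2
Index 1 WAS the min and new value -2 > old min -17. Must rescan other elements to find the new min.
Needs rescan: yes

Answer: yes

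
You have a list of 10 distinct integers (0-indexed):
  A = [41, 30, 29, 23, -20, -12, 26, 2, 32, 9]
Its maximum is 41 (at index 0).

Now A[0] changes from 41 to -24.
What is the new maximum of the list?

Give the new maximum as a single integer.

Answer: 32

Derivation:
Old max = 41 (at index 0)
Change: A[0] 41 -> -24
Changed element WAS the max -> may need rescan.
  Max of remaining elements: 32
  New max = max(-24, 32) = 32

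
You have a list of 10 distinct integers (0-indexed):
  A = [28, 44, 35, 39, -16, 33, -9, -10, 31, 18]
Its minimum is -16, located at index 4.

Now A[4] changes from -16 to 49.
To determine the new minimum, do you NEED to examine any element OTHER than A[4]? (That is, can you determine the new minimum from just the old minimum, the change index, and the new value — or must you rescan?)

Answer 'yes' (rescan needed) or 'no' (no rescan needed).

Old min = -16 at index 4
Change at index 4: -16 -> 49
Index 4 WAS the min and new value 49 > old min -16. Must rescan other elements to find the new min.
Needs rescan: yes

Answer: yes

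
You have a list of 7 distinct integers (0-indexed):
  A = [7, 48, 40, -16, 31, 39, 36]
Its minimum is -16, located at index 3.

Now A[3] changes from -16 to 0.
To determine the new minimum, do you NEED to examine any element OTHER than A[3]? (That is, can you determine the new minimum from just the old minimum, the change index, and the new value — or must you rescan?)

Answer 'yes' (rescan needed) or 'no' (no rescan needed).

Answer: yes

Derivation:
Old min = -16 at index 3
Change at index 3: -16 -> 0
Index 3 WAS the min and new value 0 > old min -16. Must rescan other elements to find the new min.
Needs rescan: yes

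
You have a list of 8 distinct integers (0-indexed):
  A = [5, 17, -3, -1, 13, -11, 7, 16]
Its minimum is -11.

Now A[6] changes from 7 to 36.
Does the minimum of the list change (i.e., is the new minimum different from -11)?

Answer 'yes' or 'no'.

Answer: no

Derivation:
Old min = -11
Change: A[6] 7 -> 36
Changed element was NOT the min; min changes only if 36 < -11.
New min = -11; changed? no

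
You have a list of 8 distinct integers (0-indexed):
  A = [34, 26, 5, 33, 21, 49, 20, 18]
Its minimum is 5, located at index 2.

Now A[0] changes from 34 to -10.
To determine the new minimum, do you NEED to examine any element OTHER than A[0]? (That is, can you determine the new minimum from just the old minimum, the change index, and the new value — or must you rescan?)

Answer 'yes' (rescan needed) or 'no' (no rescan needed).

Old min = 5 at index 2
Change at index 0: 34 -> -10
Index 0 was NOT the min. New min = min(5, -10). No rescan of other elements needed.
Needs rescan: no

Answer: no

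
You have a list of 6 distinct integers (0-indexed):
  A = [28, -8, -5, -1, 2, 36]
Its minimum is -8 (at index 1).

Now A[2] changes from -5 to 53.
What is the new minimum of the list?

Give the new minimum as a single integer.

Old min = -8 (at index 1)
Change: A[2] -5 -> 53
Changed element was NOT the old min.
  New min = min(old_min, new_val) = min(-8, 53) = -8

Answer: -8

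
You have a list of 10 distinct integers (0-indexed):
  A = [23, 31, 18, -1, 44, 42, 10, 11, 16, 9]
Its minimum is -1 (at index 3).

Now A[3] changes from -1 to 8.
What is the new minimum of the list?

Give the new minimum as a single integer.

Old min = -1 (at index 3)
Change: A[3] -1 -> 8
Changed element WAS the min. Need to check: is 8 still <= all others?
  Min of remaining elements: 9
  New min = min(8, 9) = 8

Answer: 8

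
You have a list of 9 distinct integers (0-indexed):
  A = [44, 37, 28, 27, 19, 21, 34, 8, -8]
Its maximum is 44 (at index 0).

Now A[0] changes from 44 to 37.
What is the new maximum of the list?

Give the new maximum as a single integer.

Answer: 37

Derivation:
Old max = 44 (at index 0)
Change: A[0] 44 -> 37
Changed element WAS the max -> may need rescan.
  Max of remaining elements: 37
  New max = max(37, 37) = 37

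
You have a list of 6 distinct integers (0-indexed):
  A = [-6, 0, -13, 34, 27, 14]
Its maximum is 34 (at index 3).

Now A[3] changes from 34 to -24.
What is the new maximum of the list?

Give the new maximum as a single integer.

Old max = 34 (at index 3)
Change: A[3] 34 -> -24
Changed element WAS the max -> may need rescan.
  Max of remaining elements: 27
  New max = max(-24, 27) = 27

Answer: 27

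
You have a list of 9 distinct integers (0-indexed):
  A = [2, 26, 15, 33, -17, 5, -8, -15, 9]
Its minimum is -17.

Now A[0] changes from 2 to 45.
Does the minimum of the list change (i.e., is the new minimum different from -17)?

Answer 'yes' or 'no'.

Answer: no

Derivation:
Old min = -17
Change: A[0] 2 -> 45
Changed element was NOT the min; min changes only if 45 < -17.
New min = -17; changed? no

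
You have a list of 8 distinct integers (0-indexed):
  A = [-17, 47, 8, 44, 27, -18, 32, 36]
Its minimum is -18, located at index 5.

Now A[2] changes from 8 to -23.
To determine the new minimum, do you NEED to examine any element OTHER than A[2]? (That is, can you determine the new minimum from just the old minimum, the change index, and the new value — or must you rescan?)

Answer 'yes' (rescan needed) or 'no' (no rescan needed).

Old min = -18 at index 5
Change at index 2: 8 -> -23
Index 2 was NOT the min. New min = min(-18, -23). No rescan of other elements needed.
Needs rescan: no

Answer: no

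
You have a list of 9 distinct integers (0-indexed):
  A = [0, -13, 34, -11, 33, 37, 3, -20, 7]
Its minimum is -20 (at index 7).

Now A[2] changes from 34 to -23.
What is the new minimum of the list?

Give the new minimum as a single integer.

Old min = -20 (at index 7)
Change: A[2] 34 -> -23
Changed element was NOT the old min.
  New min = min(old_min, new_val) = min(-20, -23) = -23

Answer: -23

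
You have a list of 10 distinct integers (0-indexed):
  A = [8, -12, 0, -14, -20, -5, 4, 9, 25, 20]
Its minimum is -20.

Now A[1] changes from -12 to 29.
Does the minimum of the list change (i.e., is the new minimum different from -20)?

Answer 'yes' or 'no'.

Answer: no

Derivation:
Old min = -20
Change: A[1] -12 -> 29
Changed element was NOT the min; min changes only if 29 < -20.
New min = -20; changed? no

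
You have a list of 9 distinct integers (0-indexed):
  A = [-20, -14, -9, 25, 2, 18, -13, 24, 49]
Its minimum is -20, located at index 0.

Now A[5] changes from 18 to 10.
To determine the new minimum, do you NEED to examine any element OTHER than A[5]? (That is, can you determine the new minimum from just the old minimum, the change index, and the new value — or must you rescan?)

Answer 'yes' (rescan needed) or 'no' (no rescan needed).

Answer: no

Derivation:
Old min = -20 at index 0
Change at index 5: 18 -> 10
Index 5 was NOT the min. New min = min(-20, 10). No rescan of other elements needed.
Needs rescan: no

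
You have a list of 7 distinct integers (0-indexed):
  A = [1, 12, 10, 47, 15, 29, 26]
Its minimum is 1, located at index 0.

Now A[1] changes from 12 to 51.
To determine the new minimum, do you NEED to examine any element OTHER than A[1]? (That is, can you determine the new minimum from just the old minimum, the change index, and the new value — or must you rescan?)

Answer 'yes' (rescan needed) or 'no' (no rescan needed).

Answer: no

Derivation:
Old min = 1 at index 0
Change at index 1: 12 -> 51
Index 1 was NOT the min. New min = min(1, 51). No rescan of other elements needed.
Needs rescan: no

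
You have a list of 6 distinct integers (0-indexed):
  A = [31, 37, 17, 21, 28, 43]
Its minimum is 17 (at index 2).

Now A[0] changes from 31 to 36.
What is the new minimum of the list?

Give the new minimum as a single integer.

Answer: 17

Derivation:
Old min = 17 (at index 2)
Change: A[0] 31 -> 36
Changed element was NOT the old min.
  New min = min(old_min, new_val) = min(17, 36) = 17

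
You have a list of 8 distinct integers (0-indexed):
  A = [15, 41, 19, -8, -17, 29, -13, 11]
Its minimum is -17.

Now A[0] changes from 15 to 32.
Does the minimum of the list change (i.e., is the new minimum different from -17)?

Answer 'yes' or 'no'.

Old min = -17
Change: A[0] 15 -> 32
Changed element was NOT the min; min changes only if 32 < -17.
New min = -17; changed? no

Answer: no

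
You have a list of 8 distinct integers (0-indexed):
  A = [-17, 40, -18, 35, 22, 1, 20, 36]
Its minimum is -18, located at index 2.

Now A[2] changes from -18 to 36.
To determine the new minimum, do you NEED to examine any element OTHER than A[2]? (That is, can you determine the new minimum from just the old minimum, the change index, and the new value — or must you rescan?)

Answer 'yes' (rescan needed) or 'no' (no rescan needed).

Answer: yes

Derivation:
Old min = -18 at index 2
Change at index 2: -18 -> 36
Index 2 WAS the min and new value 36 > old min -18. Must rescan other elements to find the new min.
Needs rescan: yes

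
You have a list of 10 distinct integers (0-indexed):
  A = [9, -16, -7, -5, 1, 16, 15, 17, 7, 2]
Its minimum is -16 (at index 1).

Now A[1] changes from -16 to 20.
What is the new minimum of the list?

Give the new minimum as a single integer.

Old min = -16 (at index 1)
Change: A[1] -16 -> 20
Changed element WAS the min. Need to check: is 20 still <= all others?
  Min of remaining elements: -7
  New min = min(20, -7) = -7

Answer: -7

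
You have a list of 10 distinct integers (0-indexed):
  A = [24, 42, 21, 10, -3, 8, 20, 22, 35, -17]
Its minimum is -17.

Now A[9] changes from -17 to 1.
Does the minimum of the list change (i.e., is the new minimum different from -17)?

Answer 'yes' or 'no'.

Old min = -17
Change: A[9] -17 -> 1
Changed element was the min; new min must be rechecked.
New min = -3; changed? yes

Answer: yes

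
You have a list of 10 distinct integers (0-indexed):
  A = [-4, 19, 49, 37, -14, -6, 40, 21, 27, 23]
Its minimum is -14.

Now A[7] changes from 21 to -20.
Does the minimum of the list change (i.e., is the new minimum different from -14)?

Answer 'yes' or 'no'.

Old min = -14
Change: A[7] 21 -> -20
Changed element was NOT the min; min changes only if -20 < -14.
New min = -20; changed? yes

Answer: yes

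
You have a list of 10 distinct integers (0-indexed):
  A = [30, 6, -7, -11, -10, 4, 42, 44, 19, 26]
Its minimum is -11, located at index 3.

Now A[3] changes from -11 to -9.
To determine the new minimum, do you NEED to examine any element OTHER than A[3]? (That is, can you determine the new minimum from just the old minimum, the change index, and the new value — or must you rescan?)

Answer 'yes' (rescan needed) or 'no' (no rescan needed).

Old min = -11 at index 3
Change at index 3: -11 -> -9
Index 3 WAS the min and new value -9 > old min -11. Must rescan other elements to find the new min.
Needs rescan: yes

Answer: yes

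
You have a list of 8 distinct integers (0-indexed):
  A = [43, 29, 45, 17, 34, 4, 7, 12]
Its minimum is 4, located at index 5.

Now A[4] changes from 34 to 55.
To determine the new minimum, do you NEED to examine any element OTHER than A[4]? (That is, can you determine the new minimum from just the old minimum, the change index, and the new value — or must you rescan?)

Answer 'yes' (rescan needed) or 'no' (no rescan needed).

Answer: no

Derivation:
Old min = 4 at index 5
Change at index 4: 34 -> 55
Index 4 was NOT the min. New min = min(4, 55). No rescan of other elements needed.
Needs rescan: no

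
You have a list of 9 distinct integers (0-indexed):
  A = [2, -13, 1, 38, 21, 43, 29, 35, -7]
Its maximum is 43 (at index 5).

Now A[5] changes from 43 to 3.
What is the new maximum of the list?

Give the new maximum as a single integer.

Old max = 43 (at index 5)
Change: A[5] 43 -> 3
Changed element WAS the max -> may need rescan.
  Max of remaining elements: 38
  New max = max(3, 38) = 38

Answer: 38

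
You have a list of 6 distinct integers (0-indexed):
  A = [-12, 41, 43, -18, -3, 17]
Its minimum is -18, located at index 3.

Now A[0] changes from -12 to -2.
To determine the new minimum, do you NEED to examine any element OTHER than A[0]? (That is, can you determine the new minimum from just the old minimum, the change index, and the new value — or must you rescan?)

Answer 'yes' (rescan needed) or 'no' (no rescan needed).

Old min = -18 at index 3
Change at index 0: -12 -> -2
Index 0 was NOT the min. New min = min(-18, -2). No rescan of other elements needed.
Needs rescan: no

Answer: no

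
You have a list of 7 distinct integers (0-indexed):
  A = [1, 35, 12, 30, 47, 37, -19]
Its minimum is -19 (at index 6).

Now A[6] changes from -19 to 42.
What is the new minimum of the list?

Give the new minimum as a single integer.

Answer: 1

Derivation:
Old min = -19 (at index 6)
Change: A[6] -19 -> 42
Changed element WAS the min. Need to check: is 42 still <= all others?
  Min of remaining elements: 1
  New min = min(42, 1) = 1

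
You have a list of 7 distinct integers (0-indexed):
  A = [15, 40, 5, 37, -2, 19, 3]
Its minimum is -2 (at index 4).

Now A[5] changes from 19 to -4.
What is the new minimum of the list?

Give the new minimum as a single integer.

Answer: -4

Derivation:
Old min = -2 (at index 4)
Change: A[5] 19 -> -4
Changed element was NOT the old min.
  New min = min(old_min, new_val) = min(-2, -4) = -4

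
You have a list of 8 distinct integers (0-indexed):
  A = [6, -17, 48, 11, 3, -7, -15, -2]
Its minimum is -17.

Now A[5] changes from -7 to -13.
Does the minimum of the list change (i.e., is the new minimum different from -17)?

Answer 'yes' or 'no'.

Answer: no

Derivation:
Old min = -17
Change: A[5] -7 -> -13
Changed element was NOT the min; min changes only if -13 < -17.
New min = -17; changed? no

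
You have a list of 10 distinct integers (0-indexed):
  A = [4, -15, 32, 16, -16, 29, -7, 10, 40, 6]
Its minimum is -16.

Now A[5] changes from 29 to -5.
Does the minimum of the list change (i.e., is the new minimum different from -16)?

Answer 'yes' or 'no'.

Old min = -16
Change: A[5] 29 -> -5
Changed element was NOT the min; min changes only if -5 < -16.
New min = -16; changed? no

Answer: no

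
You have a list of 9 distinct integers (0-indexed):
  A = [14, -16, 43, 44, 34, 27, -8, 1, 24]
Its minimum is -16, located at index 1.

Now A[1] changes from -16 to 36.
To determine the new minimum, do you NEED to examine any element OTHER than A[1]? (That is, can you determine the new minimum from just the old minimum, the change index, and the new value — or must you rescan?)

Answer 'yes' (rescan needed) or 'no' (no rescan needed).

Answer: yes

Derivation:
Old min = -16 at index 1
Change at index 1: -16 -> 36
Index 1 WAS the min and new value 36 > old min -16. Must rescan other elements to find the new min.
Needs rescan: yes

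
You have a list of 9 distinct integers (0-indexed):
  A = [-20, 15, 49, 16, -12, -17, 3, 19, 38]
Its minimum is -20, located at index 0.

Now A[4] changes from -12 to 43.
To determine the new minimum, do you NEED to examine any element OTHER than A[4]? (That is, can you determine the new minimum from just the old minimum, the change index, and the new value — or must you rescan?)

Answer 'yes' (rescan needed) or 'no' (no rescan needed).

Old min = -20 at index 0
Change at index 4: -12 -> 43
Index 4 was NOT the min. New min = min(-20, 43). No rescan of other elements needed.
Needs rescan: no

Answer: no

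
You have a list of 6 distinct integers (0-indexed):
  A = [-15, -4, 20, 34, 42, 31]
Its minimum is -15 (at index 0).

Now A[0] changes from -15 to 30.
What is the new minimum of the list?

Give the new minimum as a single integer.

Old min = -15 (at index 0)
Change: A[0] -15 -> 30
Changed element WAS the min. Need to check: is 30 still <= all others?
  Min of remaining elements: -4
  New min = min(30, -4) = -4

Answer: -4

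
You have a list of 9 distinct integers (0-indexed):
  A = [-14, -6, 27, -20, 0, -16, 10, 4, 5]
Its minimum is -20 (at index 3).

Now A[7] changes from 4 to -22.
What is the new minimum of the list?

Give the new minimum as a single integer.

Answer: -22

Derivation:
Old min = -20 (at index 3)
Change: A[7] 4 -> -22
Changed element was NOT the old min.
  New min = min(old_min, new_val) = min(-20, -22) = -22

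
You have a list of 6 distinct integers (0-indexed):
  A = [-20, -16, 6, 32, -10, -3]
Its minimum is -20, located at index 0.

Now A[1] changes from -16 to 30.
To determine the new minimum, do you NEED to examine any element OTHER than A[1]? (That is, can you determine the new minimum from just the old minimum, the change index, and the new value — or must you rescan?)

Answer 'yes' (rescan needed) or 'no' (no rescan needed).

Old min = -20 at index 0
Change at index 1: -16 -> 30
Index 1 was NOT the min. New min = min(-20, 30). No rescan of other elements needed.
Needs rescan: no

Answer: no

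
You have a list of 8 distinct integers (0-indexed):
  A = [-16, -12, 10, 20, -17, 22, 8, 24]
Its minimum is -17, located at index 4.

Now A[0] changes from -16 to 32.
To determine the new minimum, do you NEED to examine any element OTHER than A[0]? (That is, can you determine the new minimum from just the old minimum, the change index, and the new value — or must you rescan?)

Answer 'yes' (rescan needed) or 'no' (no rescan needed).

Old min = -17 at index 4
Change at index 0: -16 -> 32
Index 0 was NOT the min. New min = min(-17, 32). No rescan of other elements needed.
Needs rescan: no

Answer: no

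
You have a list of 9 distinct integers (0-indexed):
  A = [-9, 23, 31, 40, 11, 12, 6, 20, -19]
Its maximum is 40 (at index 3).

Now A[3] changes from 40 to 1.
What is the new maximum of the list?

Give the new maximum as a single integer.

Old max = 40 (at index 3)
Change: A[3] 40 -> 1
Changed element WAS the max -> may need rescan.
  Max of remaining elements: 31
  New max = max(1, 31) = 31

Answer: 31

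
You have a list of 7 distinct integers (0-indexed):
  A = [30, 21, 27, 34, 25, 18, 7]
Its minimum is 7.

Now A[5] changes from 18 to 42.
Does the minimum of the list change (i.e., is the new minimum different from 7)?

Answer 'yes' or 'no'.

Old min = 7
Change: A[5] 18 -> 42
Changed element was NOT the min; min changes only if 42 < 7.
New min = 7; changed? no

Answer: no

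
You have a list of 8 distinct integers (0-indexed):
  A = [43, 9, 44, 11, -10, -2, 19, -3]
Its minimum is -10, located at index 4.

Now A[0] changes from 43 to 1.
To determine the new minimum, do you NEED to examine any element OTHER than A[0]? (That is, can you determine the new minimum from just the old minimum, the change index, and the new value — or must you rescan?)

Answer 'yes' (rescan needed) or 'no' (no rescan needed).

Old min = -10 at index 4
Change at index 0: 43 -> 1
Index 0 was NOT the min. New min = min(-10, 1). No rescan of other elements needed.
Needs rescan: no

Answer: no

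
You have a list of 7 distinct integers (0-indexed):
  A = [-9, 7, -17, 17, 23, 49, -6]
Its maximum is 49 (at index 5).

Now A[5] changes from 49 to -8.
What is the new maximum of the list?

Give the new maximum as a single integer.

Answer: 23

Derivation:
Old max = 49 (at index 5)
Change: A[5] 49 -> -8
Changed element WAS the max -> may need rescan.
  Max of remaining elements: 23
  New max = max(-8, 23) = 23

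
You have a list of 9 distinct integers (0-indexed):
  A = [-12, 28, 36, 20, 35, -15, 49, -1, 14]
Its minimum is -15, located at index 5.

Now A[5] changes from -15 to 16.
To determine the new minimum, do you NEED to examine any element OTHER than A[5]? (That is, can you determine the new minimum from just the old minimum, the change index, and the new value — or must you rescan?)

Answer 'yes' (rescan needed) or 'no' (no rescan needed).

Old min = -15 at index 5
Change at index 5: -15 -> 16
Index 5 WAS the min and new value 16 > old min -15. Must rescan other elements to find the new min.
Needs rescan: yes

Answer: yes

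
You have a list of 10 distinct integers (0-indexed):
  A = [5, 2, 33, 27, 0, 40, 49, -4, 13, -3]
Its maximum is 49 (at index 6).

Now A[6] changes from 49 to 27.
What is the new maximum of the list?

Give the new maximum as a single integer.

Old max = 49 (at index 6)
Change: A[6] 49 -> 27
Changed element WAS the max -> may need rescan.
  Max of remaining elements: 40
  New max = max(27, 40) = 40

Answer: 40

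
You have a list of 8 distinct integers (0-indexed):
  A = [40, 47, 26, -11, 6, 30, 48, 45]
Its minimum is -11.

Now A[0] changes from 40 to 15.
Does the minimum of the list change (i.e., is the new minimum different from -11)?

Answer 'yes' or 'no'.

Old min = -11
Change: A[0] 40 -> 15
Changed element was NOT the min; min changes only if 15 < -11.
New min = -11; changed? no

Answer: no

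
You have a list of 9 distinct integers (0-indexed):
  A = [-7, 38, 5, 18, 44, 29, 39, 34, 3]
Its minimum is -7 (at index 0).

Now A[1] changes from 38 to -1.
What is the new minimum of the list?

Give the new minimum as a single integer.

Answer: -7

Derivation:
Old min = -7 (at index 0)
Change: A[1] 38 -> -1
Changed element was NOT the old min.
  New min = min(old_min, new_val) = min(-7, -1) = -7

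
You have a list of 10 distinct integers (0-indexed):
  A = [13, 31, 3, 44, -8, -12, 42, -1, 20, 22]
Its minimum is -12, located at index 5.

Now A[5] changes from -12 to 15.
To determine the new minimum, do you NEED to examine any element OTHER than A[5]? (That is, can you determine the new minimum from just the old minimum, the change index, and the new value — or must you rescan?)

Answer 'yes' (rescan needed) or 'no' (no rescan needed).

Answer: yes

Derivation:
Old min = -12 at index 5
Change at index 5: -12 -> 15
Index 5 WAS the min and new value 15 > old min -12. Must rescan other elements to find the new min.
Needs rescan: yes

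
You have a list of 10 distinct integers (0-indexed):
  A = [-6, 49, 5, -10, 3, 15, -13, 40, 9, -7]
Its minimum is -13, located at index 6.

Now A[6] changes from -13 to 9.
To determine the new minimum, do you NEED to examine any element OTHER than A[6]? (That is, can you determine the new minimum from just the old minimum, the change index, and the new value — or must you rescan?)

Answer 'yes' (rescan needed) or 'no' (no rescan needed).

Old min = -13 at index 6
Change at index 6: -13 -> 9
Index 6 WAS the min and new value 9 > old min -13. Must rescan other elements to find the new min.
Needs rescan: yes

Answer: yes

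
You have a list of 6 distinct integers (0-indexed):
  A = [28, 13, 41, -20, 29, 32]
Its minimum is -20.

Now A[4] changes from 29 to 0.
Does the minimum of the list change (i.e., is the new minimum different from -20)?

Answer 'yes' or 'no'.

Old min = -20
Change: A[4] 29 -> 0
Changed element was NOT the min; min changes only if 0 < -20.
New min = -20; changed? no

Answer: no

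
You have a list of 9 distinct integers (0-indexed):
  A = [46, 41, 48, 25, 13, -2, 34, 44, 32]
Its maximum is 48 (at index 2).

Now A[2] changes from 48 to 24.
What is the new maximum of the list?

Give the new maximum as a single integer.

Old max = 48 (at index 2)
Change: A[2] 48 -> 24
Changed element WAS the max -> may need rescan.
  Max of remaining elements: 46
  New max = max(24, 46) = 46

Answer: 46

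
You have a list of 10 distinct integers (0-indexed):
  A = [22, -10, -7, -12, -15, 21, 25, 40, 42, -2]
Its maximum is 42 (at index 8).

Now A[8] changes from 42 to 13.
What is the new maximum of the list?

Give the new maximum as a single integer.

Answer: 40

Derivation:
Old max = 42 (at index 8)
Change: A[8] 42 -> 13
Changed element WAS the max -> may need rescan.
  Max of remaining elements: 40
  New max = max(13, 40) = 40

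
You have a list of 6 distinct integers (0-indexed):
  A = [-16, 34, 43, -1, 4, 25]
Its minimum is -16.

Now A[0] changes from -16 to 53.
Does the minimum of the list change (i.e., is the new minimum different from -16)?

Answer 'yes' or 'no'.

Old min = -16
Change: A[0] -16 -> 53
Changed element was the min; new min must be rechecked.
New min = -1; changed? yes

Answer: yes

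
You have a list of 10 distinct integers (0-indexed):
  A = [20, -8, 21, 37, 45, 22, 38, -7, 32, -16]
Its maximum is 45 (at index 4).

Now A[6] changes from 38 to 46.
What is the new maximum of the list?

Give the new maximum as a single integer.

Old max = 45 (at index 4)
Change: A[6] 38 -> 46
Changed element was NOT the old max.
  New max = max(old_max, new_val) = max(45, 46) = 46

Answer: 46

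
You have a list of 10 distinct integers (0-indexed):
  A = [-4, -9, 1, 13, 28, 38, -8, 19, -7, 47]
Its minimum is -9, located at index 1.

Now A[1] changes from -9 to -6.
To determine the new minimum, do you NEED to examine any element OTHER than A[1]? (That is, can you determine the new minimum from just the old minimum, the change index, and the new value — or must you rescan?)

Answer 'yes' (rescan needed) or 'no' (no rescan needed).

Answer: yes

Derivation:
Old min = -9 at index 1
Change at index 1: -9 -> -6
Index 1 WAS the min and new value -6 > old min -9. Must rescan other elements to find the new min.
Needs rescan: yes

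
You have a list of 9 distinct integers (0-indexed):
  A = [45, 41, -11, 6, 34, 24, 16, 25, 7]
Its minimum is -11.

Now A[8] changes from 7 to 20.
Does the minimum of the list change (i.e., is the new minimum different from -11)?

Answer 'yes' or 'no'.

Answer: no

Derivation:
Old min = -11
Change: A[8] 7 -> 20
Changed element was NOT the min; min changes only if 20 < -11.
New min = -11; changed? no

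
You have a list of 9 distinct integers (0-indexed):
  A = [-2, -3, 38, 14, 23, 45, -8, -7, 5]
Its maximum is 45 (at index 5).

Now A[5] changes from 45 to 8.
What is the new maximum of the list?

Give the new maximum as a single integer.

Old max = 45 (at index 5)
Change: A[5] 45 -> 8
Changed element WAS the max -> may need rescan.
  Max of remaining elements: 38
  New max = max(8, 38) = 38

Answer: 38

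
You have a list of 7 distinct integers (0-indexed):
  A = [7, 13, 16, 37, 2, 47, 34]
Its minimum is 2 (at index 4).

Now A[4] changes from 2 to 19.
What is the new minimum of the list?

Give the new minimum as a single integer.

Answer: 7

Derivation:
Old min = 2 (at index 4)
Change: A[4] 2 -> 19
Changed element WAS the min. Need to check: is 19 still <= all others?
  Min of remaining elements: 7
  New min = min(19, 7) = 7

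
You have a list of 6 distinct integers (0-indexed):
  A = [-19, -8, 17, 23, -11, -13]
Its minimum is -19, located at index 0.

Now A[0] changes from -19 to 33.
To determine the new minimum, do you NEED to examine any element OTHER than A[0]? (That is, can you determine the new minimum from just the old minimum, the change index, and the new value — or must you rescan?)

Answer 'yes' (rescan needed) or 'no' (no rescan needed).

Answer: yes

Derivation:
Old min = -19 at index 0
Change at index 0: -19 -> 33
Index 0 WAS the min and new value 33 > old min -19. Must rescan other elements to find the new min.
Needs rescan: yes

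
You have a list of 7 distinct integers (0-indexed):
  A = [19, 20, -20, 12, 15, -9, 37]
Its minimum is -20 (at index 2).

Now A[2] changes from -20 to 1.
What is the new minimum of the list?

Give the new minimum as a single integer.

Answer: -9

Derivation:
Old min = -20 (at index 2)
Change: A[2] -20 -> 1
Changed element WAS the min. Need to check: is 1 still <= all others?
  Min of remaining elements: -9
  New min = min(1, -9) = -9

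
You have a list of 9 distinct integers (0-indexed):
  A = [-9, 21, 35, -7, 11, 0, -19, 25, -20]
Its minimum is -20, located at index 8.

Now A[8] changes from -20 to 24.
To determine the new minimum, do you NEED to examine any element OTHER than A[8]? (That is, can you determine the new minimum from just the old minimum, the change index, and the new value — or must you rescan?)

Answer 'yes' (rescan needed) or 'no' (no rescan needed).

Old min = -20 at index 8
Change at index 8: -20 -> 24
Index 8 WAS the min and new value 24 > old min -20. Must rescan other elements to find the new min.
Needs rescan: yes

Answer: yes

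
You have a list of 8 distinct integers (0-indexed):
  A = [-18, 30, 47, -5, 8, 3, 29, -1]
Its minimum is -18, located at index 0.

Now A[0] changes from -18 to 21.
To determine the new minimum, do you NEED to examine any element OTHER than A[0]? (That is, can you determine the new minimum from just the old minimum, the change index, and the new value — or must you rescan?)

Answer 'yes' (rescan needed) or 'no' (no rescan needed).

Old min = -18 at index 0
Change at index 0: -18 -> 21
Index 0 WAS the min and new value 21 > old min -18. Must rescan other elements to find the new min.
Needs rescan: yes

Answer: yes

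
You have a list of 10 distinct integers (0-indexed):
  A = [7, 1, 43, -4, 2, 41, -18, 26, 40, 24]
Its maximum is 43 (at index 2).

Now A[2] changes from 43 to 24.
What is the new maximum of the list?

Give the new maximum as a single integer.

Old max = 43 (at index 2)
Change: A[2] 43 -> 24
Changed element WAS the max -> may need rescan.
  Max of remaining elements: 41
  New max = max(24, 41) = 41

Answer: 41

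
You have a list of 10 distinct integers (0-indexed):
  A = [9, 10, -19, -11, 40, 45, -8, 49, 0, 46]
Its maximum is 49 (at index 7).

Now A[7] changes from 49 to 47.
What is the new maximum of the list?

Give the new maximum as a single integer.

Answer: 47

Derivation:
Old max = 49 (at index 7)
Change: A[7] 49 -> 47
Changed element WAS the max -> may need rescan.
  Max of remaining elements: 46
  New max = max(47, 46) = 47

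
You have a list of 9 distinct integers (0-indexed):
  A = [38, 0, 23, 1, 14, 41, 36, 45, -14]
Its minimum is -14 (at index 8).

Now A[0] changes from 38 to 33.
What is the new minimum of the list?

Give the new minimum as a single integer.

Answer: -14

Derivation:
Old min = -14 (at index 8)
Change: A[0] 38 -> 33
Changed element was NOT the old min.
  New min = min(old_min, new_val) = min(-14, 33) = -14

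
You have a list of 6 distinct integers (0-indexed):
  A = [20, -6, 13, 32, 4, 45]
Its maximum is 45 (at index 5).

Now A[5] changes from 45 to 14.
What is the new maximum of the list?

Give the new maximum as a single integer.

Answer: 32

Derivation:
Old max = 45 (at index 5)
Change: A[5] 45 -> 14
Changed element WAS the max -> may need rescan.
  Max of remaining elements: 32
  New max = max(14, 32) = 32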